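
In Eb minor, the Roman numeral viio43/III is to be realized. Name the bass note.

The applied chord viio43/III is rooted on F: F-Ab-Cb-Ebb.
The figure 43 means second inversion — the fifth is in the bass.

Cb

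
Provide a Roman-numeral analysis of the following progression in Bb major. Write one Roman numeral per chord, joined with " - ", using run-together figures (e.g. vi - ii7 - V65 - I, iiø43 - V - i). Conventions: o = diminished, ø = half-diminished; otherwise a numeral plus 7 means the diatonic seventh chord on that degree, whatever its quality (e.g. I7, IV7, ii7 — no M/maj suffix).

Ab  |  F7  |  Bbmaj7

Ab: major triad on Ab — chromatic; bVII (borrowed from the parallel minor).
F7: dominant seventh chord on F = scale degree 5 → V7.
Bbmaj7 has root Bb, degree 1 in Bb major, so I7.

bVII - V7 - I7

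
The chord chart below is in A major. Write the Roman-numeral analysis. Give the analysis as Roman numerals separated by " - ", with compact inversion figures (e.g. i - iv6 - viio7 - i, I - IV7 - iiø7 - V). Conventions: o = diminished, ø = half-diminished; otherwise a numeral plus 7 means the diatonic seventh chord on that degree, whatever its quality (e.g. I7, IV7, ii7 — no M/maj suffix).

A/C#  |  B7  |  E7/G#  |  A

A/C#: root A is the tonic; major triad there is I6.
B7: chromatic; B is V of V, so V7/V.
E7/G#: dominant seventh chord on E = scale degree 5 → V65.
A: root A is the tonic; major triad there is I.

I6 - V7/V - V65 - I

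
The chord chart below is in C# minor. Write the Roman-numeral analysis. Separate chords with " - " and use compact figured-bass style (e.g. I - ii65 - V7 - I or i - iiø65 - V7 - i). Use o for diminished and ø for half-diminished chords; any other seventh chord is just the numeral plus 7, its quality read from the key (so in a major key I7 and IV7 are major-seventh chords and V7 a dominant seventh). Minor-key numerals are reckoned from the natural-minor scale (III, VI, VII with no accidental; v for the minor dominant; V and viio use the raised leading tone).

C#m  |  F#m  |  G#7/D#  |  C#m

C#m: root C# is the tonic; minor triad there is i.
F#m: root F# is the subdominant; minor triad there is iv.
G#7/D# has root G#, degree 5 in C# minor, so V43.
C#m: minor triad on C# = scale degree 1 → i.

i - iv - V43 - i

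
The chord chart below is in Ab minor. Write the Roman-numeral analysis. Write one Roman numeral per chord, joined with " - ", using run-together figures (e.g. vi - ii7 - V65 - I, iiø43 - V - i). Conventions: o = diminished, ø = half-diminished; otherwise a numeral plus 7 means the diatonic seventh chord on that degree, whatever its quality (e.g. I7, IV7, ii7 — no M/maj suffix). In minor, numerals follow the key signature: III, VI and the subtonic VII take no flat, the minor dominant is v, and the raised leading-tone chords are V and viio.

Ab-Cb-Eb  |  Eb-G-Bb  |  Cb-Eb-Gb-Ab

Ab-Cb-Eb: minor triad on Ab = scale degree 1 → i.
Eb-G-Bb has root Eb, degree 5 in Ab minor, so V.
Cb-Eb-Gb-Ab: root Ab is the tonic; minor seventh chord there is i65.

i - V - i65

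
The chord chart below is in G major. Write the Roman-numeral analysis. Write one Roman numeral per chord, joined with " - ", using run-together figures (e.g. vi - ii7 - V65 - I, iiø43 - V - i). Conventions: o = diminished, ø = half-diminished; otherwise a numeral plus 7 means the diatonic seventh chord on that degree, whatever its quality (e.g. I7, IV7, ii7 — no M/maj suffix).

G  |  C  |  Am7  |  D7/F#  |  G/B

I - IV - ii7 - V65 - I6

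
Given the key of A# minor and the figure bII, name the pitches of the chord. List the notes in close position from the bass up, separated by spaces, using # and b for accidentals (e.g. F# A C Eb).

bII is the Neapolitan chord — a major triad on the lowered second degree. In A# minor that root is B.
So the chord is B-D#-F#.

B D# F#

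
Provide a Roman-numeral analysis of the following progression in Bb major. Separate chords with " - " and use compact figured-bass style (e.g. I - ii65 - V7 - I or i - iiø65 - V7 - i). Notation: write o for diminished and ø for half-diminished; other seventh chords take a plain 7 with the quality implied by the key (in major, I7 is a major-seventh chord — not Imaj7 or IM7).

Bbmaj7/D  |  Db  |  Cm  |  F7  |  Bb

I65 - bIII - ii - V7 - I

Bbmaj7/D: major seventh chord on Bb = scale degree 1 → I65.
Db: major triad on Db — chromatic; bIII (borrowed from the parallel minor).
Cm: minor triad on C = scale degree 2 → ii.
F7: dominant seventh chord on F = scale degree 5 → V7.
Bb: major triad on Bb = scale degree 1 → I.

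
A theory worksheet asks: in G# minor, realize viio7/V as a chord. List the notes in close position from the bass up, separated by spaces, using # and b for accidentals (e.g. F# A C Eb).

C## E# G# B

viio7/V is a secondary leading-tone chord. The target V is D# in G# minor; the applied chord is rooted a semitone below, on C##.
Building a fully diminished seventh chord on C## gives C##-E#-G#-B.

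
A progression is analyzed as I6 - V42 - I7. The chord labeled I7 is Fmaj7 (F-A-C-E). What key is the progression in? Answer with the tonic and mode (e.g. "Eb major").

The chord Fmaj7 is a major seventh chord rooted on F; its label is I7.
If F is scale degree 1 and the mode makes that degree carry a major seventh chord, the tonic is F and the mode is major.

F major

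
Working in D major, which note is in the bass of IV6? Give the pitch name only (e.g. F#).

B

IV in D major has root G; the chord is G-B-D.
The figure 6 means first inversion — the third is in the bass.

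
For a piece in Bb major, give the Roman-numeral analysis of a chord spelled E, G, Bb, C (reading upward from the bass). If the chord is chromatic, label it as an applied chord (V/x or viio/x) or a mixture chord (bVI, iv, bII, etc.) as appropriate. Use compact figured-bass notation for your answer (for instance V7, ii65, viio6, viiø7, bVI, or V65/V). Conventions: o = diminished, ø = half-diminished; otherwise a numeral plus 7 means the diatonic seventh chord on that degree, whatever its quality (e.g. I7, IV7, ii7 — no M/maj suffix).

V65/V

The pitches C-E-G-Bb form a dominant seventh chord rooted on C.
C is not a diatonic chord root with this quality in Bb major, but it lies a perfect fifth above F (V), so the chord functions as an applied dominant of V.
With E in the bass the chord is in first inversion, so the figured bass is 65.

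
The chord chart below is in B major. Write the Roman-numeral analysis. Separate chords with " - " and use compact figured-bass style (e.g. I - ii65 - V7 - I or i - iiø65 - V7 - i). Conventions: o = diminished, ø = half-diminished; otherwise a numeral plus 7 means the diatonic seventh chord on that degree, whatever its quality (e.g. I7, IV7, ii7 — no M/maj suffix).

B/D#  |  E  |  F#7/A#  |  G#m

I6 - IV - V65 - vi

B/D#: root B is the tonic; major triad there is I6.
E has root E, degree 4 in B major, so IV.
F#7/A#: root F# is the dominant; dominant seventh chord there is V65.
G#m: root G# is the submediant; minor triad there is vi.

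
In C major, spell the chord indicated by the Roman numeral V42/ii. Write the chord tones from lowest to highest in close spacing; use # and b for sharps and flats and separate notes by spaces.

V42/ii is a secondary dominant — the dominant seventh of ii. ii in C major is D, so the applied chord's root is A, a perfect fifth above.
Building a dominant seventh chord on A gives A-C#-E-G.
The figured bass 42 indicates third inversion, placing the seventh (G) in the bass: G-A-C#-E.

G A C# E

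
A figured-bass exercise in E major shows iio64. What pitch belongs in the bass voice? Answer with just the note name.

C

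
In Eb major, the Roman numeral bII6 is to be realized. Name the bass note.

Ab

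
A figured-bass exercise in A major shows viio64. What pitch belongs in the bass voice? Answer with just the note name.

viio in A major has root G#; the chord is G#-B-D.
The figure 64 means second inversion — the fifth is in the bass.

D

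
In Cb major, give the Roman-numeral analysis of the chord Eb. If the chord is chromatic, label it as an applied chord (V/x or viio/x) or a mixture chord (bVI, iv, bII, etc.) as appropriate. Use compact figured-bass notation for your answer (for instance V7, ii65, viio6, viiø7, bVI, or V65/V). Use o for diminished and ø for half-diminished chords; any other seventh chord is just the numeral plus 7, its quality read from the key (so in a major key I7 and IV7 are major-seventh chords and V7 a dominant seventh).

V/vi

Stacked in thirds the chord is Eb-G-Bb: a major triad on Eb.
Eb is not a diatonic chord root with this quality in Cb major, but it lies a perfect fifth above Ab (vi), so the chord functions as an applied dominant of vi.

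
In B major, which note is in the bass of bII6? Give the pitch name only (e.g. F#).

bII in B major has root C; the chord is C-E-G.
The figure 6 means first inversion — the third is in the bass.

E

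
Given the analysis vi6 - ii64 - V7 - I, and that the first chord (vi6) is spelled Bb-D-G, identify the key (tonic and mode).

The chord Gm/Bb is a minor triad rooted on G; its label is vi6.
vi6 on G implies G is the submediant; that puts the tonic at Bb, and the lowercase numeral fits major mode.

Bb major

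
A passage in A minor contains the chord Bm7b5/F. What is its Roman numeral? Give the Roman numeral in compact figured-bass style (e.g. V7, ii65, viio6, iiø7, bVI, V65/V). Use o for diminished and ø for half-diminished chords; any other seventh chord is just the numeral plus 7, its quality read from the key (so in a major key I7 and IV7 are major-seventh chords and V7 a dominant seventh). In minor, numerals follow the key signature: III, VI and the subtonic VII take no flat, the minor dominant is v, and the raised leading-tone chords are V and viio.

iiø43

The pitches B-D-F-A form a half-diminished seventh chord rooted on B.
B is scale degree 2 in A minor, and a half-diminished seventh chord on that degree is written iiø7.
With F in the bass the chord is in second inversion, so the figured bass is 43.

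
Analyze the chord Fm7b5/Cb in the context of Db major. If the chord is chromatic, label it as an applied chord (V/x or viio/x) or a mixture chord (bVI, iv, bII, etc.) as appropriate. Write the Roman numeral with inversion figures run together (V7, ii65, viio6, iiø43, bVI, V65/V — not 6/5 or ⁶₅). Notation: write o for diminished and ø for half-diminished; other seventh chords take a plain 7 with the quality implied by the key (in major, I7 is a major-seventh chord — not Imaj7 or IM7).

viiø43/IV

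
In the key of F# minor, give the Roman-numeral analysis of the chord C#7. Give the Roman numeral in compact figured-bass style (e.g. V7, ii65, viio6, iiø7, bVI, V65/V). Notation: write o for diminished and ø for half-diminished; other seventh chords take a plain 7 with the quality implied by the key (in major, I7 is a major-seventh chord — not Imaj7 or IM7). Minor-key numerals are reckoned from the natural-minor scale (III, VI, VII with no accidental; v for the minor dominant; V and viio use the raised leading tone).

Stacked in thirds the chord is C#-E#-G#-B: a dominant seventh chord on C#.
C# is scale degree 5 in F# minor, and a dominant seventh chord on that degree is written V7.

V7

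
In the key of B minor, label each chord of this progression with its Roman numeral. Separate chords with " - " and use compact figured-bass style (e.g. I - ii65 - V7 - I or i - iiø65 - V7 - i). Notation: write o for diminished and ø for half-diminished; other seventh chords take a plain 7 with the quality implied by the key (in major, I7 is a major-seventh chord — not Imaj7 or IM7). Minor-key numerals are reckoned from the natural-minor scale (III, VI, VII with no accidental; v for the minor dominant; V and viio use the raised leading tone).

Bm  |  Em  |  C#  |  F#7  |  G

i - iv - V/V - V7 - VI

Bm: root B is the tonic; minor triad there is i.
Em: root E is the subdominant; minor triad there is iv.
C# is the secondary dominant of V (major triad on C#): V/V.
F#7: root F# is the dominant; dominant seventh chord there is V7.
G has root G, degree 6 in B minor, so VI.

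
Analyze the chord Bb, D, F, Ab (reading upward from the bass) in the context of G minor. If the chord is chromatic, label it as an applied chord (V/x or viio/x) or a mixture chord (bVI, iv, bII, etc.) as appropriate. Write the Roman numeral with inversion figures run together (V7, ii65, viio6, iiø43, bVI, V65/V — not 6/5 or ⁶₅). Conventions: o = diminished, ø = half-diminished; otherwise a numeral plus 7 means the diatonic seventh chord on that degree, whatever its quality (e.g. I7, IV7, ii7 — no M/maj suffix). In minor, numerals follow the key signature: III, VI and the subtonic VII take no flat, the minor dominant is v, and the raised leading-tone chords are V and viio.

Stacked in thirds the chord is Bb-D-F-Ab: a dominant seventh chord on Bb.
Bb is not a diatonic chord root with this quality in G minor, but it lies a perfect fifth above Eb (VI), so the chord functions as an applied dominant of VI.

V7/VI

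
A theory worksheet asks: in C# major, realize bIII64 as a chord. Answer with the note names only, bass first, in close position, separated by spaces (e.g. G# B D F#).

B E G#

Scale degree 3 in C# major is E#; lowering it a half step gives E. bIII64 is a major triad on the lowered third degree, borrowed from the parallel minor.
So the chord is E-G#-B, a major triad.
With the 64 figure the chord is in second inversion; from the bass B upward in close position it reads B-E-G#.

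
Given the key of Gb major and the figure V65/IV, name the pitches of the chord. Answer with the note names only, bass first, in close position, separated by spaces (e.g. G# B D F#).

Bb Db Fb Gb

V65/IV is a secondary dominant — the dominant seventh of IV. IV in Gb major is Cb, so the applied chord's root is Gb, a perfect fifth above.
Building a dominant seventh chord on Gb gives Gb-Bb-Db-Fb.
With the 65 figure the chord is in first inversion; from the bass Bb upward in close position it reads Bb-Db-Fb-Gb.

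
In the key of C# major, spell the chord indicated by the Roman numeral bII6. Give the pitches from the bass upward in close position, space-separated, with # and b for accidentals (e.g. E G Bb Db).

bII6 is the Neapolitan sixth — a major triad on the lowered second degree, here in its customary first inversion. In C# major that root is D.
So the chord is D-F#-A.
With the 6 figure the chord is in first inversion; from the bass F# upward in close position it reads F#-A-D.

F# A D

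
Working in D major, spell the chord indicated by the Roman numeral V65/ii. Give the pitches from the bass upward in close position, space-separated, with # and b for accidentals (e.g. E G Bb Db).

D# F# A B

V65/ii is a secondary dominant — the dominant seventh of ii. ii in D major is E, so the applied chord's root is B, a perfect fifth above.
Building a dominant seventh chord on B gives B-D#-F#-A.
The figured bass 65 indicates first inversion, placing the third (D#) in the bass: D#-F#-A-B.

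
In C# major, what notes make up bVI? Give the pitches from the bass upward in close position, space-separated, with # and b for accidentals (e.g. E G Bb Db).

bVI is a major triad on the lowered sixth degree, borrowed from the parallel minor. In C# major that root is A.
So the chord is A-C#-E.

A C# E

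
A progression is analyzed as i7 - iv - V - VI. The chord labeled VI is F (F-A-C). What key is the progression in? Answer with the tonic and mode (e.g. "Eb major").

VI is given as F-A-C — a major triad with root F.
VI on F implies F is the submediant; that puts the tonic at A, and the uppercase numeral fits minor mode.

A minor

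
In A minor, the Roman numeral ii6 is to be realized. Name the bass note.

D

ii in A minor has root B; the chord is B-D-F#.
The figure 6 means first inversion — the third is in the bass.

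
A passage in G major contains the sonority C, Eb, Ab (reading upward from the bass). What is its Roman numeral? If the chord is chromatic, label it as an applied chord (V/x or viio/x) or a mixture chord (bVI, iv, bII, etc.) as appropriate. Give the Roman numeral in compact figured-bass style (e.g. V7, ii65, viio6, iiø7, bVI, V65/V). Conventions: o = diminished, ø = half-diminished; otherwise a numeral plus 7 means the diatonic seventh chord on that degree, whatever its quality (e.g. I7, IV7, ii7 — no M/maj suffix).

bII6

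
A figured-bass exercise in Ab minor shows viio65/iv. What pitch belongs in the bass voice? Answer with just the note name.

Eb

The applied chord viio65/iv is rooted on C: C-Eb-Gb-Bbb.
The figure 65 means first inversion — the third is in the bass.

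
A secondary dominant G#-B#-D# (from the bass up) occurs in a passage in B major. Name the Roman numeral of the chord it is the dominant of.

ii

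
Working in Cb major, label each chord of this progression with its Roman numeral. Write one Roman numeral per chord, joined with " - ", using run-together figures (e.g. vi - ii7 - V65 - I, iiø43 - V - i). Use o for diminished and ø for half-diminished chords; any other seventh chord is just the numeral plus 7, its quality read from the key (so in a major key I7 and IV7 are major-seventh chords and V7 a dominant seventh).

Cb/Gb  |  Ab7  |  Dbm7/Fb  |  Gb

Cb/Gb: major triad on Cb = scale degree 1 → I64.
Ab7 is the secondary dominant of ii (dominant seventh chord on Ab): V7/ii.
Dbm7/Fb: root Db is the supertonic; minor seventh chord there is ii65.
Gb: root Gb is the dominant; major triad there is V.

I64 - V7/ii - ii65 - V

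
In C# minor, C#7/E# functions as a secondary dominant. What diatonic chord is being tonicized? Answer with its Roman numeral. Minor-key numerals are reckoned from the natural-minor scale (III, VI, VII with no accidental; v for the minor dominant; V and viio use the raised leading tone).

iv

The chord is a dominant seventh chord on C#.
A dominant resolves down a perfect fifth: C# → F#. In C# minor, F# is scale degree 4, i.e. iv.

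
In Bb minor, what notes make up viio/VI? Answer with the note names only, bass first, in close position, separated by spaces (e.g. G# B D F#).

F Ab Cb

The slash marks an applied leading-tone chord: viio of VI. In Bb minor, VI is Gb, so the leading tone to it is F, a half step below.
Building a diminished triad on F gives F-Ab-Cb.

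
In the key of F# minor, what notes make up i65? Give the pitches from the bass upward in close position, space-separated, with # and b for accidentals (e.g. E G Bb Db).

A C# E F#

The numeral's case and figure indicate a minor seventh chord. In F# minor its root, the tonic, is F#.
Stacking thirds from F# gives F#-A-C#-E.
The figured bass 65 indicates first inversion, placing the third (A) in the bass: A-C#-E-F#.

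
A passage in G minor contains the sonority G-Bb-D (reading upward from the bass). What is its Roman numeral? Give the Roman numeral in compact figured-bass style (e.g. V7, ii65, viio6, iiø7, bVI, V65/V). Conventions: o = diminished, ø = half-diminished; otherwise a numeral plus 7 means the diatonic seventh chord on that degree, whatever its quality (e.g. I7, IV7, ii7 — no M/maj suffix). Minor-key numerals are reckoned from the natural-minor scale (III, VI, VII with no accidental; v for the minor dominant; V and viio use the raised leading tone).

Stacked in thirds the chord is G-Bb-D: a minor triad on G.
G is scale degree 1 in G minor, and a minor triad on that degree is written i.

i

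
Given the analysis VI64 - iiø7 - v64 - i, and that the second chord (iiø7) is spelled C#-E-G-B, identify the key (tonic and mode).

The anchor chord is a half-diminished seventh chord on C#, labeled iiø7.
If C# is scale degree 2 and the mode makes that degree carry a half-diminished seventh chord, the tonic is B and the mode is minor.

B minor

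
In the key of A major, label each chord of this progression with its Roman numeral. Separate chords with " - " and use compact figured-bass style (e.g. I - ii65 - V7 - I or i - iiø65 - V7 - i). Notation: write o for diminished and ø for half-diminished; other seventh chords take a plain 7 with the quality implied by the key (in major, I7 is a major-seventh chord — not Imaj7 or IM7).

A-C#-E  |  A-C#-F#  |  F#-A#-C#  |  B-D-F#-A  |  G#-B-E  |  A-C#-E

I - vi6 - V/ii - ii7 - V6 - I

A-C#-E: major triad on A = scale degree 1 → I.
A-C#-F#: minor triad on F# = scale degree 6 → vi6.
F#-A#-C#: a major triad on F#, the applied dominant of ii → V/ii.
B-D-F#-A has root B, degree 2 in A major, so ii7.
G#-B-E has root E, degree 5 in A major, so V6.
A-C#-E: root A is the tonic; major triad there is I.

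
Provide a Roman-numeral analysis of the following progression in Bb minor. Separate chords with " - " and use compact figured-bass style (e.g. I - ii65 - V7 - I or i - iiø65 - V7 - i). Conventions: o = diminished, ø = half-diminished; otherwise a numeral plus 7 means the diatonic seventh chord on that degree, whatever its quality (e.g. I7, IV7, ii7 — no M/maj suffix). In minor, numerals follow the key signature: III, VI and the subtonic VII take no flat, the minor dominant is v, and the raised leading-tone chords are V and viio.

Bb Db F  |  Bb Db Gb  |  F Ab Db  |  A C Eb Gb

Bb-Db-F has root Bb, degree 1 in Bb minor, so i.
Bb-Db-Gb: major triad on Gb = scale degree 6 → VI6.
F-Ab-Db: major triad on Db = scale degree 3 → III6.
A-C-Eb-Gb: root A is the leading tone; fully diminished seventh chord there is viio7.

i - VI6 - III6 - viio7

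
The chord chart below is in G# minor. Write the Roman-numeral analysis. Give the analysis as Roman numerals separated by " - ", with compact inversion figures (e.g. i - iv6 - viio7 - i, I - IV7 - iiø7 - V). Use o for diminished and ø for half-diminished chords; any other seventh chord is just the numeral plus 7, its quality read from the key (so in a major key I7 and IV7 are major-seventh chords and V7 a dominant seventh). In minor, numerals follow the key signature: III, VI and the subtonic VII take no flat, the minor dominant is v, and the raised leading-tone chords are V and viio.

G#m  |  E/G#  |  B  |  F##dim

G#m: root G# is the tonic; minor triad there is i.
E/G#: root E is the submediant; major triad there is VI6.
B has root B, degree 3 in G# minor, so III.
F##dim: root F## is the leading tone; diminished triad there is viio.

i - VI6 - III - viio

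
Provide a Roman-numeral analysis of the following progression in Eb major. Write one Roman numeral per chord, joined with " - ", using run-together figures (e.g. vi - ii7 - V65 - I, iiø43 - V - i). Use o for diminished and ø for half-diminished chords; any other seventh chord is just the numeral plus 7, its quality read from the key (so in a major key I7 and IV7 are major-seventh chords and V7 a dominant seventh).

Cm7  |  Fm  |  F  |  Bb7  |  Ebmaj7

vi7 - ii - V/V - V7 - I7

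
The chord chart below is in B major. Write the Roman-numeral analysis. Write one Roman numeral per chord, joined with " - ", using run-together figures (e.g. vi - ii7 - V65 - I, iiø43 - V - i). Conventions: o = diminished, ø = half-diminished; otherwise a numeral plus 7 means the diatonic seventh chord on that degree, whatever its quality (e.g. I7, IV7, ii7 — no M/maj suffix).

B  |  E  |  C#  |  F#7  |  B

B has root B, degree 1 in B major, so I.
E has root E, degree 4 in B major, so IV.
C# is the secondary dominant of V (major triad on C#): V/V.
F#7: dominant seventh chord on F# = scale degree 5 → V7.
B has root B, degree 1 in B major, so I.

I - IV - V/V - V7 - I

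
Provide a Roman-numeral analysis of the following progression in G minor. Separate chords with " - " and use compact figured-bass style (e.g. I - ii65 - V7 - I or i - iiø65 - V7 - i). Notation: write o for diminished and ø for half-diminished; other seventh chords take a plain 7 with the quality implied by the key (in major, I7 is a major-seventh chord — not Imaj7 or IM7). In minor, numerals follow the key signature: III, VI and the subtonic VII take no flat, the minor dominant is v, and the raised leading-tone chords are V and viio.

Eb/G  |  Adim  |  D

Eb/G has root Eb, degree 6 in G minor, so VI6.
Adim: root A is the supertonic; diminished triad there is iio.
D: root D is the dominant; major triad there is V.

VI6 - iio - V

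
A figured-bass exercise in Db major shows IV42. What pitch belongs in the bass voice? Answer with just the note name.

IV in Db major has root Gb; the chord is Gb-Bb-Db-F.
The figure 42 means third inversion — the seventh is in the bass.

F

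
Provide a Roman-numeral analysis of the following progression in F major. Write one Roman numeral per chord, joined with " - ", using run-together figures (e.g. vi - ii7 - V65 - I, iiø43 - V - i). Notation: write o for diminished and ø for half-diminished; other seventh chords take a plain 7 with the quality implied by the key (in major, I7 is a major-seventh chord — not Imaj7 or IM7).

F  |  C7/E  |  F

I - V65 - I

F: major triad on F = scale degree 1 → I.
C7/E has root C, degree 5 in F major, so V65.
F has root F, degree 1 in F major, so I.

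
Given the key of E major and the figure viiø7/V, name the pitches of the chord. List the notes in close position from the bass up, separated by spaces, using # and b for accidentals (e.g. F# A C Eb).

viiø7/V is a secondary leading-tone chord. The target V is B in E major; the applied chord is rooted a semitone below, on A#.
Building a half-diminished seventh chord on A# gives A#-C#-E-G#.

A# C# E G#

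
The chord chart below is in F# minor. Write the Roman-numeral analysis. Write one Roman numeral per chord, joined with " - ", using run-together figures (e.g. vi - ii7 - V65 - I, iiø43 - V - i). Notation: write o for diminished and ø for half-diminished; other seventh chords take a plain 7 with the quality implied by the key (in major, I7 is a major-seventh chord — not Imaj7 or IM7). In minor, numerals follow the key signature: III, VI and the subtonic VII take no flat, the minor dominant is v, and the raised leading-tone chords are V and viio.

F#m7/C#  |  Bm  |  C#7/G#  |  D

i43 - iv - V43 - VI

F#m7/C# has root F#, degree 1 in F# minor, so i43.
Bm: minor triad on B = scale degree 4 → iv.
C#7/G#: dominant seventh chord on C# = scale degree 5 → V43.
D: root D is the submediant; major triad there is VI.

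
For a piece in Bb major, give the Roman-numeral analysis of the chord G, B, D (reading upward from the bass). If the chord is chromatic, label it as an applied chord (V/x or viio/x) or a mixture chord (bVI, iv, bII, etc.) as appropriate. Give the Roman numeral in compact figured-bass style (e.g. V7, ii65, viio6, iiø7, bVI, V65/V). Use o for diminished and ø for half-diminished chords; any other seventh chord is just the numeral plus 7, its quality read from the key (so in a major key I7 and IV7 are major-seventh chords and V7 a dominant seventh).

V/ii

Stacked in thirds the chord is G-B-D: a major triad on G.
G is not a diatonic chord root with this quality in Bb major, but it lies a perfect fifth above C (ii), so the chord functions as an applied dominant of ii.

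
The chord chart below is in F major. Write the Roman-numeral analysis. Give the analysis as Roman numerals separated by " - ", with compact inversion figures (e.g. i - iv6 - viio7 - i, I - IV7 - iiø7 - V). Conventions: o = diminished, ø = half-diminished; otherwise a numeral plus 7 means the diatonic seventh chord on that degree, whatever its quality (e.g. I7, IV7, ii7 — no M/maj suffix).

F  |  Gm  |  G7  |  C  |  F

F: major triad on F = scale degree 1 → I.
Gm: minor triad on G = scale degree 2 → ii.
G7: chromatic; G is V of V, so V7/V.
C has root C, degree 5 in F major, so V.
F: major triad on F = scale degree 1 → I.

I - ii - V7/V - V - I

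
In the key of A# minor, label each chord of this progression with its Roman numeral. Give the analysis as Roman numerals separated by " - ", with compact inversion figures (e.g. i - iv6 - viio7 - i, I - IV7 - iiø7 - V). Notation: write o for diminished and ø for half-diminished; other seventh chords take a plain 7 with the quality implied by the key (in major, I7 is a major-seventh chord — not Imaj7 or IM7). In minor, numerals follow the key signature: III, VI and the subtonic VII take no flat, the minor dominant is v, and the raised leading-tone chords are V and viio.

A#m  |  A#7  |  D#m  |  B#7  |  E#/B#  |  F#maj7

i - V7/iv - iv - V7/V - V64 - VI7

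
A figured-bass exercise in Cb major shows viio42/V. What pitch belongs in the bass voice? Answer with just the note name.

Ebb

The applied chord viio42/V is rooted on F: F-Ab-Cb-Ebb.
The figure 42 means third inversion — the seventh is in the bass.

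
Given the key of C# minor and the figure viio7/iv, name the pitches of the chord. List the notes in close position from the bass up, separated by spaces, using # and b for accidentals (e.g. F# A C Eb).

E# G# B D

viio7/iv is a secondary leading-tone chord. The target iv is F# in C# minor; the applied chord is rooted a semitone below, on E#.
Building a fully diminished seventh chord on E# gives E#-G#-B-D.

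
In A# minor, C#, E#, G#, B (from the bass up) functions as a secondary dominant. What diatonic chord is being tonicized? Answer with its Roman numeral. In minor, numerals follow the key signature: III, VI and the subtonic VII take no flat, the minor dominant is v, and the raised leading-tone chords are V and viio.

The chord is a dominant seventh chord on C#.
A dominant resolves down a perfect fifth: C# → F#. In A# minor, F# is scale degree 6, i.e. VI.

VI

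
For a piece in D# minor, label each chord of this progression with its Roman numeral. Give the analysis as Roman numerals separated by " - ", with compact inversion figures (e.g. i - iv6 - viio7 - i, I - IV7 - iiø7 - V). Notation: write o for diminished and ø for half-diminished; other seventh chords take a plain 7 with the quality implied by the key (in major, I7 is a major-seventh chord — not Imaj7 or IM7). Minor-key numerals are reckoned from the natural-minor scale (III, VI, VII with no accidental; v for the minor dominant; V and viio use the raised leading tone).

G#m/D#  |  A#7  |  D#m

G#m/D#: minor triad on G# = scale degree 4 → iv64.
A#7: dominant seventh chord on A# = scale degree 5 → V7.
D#m: root D# is the tonic; minor triad there is i.

iv64 - V7 - i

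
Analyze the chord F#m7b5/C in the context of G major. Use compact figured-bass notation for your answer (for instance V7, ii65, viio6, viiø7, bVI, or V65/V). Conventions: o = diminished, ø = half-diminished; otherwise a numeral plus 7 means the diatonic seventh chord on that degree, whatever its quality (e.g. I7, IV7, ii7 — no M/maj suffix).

viiø43

Stacked in thirds the chord is F#-A-C-E: a half-diminished seventh chord on F#.
In G major, F# is the leading tone; the diatonic half-diminished seventh chord there is viiø7.
With C in the bass the chord is in second inversion, so the figured bass is 43.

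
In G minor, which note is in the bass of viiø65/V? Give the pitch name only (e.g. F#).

E

The applied chord viiø65/V is rooted on C#: C#-E-G-B.
The figure 65 means first inversion — the third is in the bass.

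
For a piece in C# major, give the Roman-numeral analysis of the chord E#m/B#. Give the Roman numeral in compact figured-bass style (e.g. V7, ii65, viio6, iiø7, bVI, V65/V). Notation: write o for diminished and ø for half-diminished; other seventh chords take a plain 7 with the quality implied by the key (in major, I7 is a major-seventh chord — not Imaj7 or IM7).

iii64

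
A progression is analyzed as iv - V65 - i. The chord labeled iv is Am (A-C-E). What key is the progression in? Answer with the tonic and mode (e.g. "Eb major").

The anchor chord is a minor triad on A, labeled iv.
Counting down 3 scale steps from A places the tonic on E; a minor triad on degree 4 is diatonic only in minor.

E minor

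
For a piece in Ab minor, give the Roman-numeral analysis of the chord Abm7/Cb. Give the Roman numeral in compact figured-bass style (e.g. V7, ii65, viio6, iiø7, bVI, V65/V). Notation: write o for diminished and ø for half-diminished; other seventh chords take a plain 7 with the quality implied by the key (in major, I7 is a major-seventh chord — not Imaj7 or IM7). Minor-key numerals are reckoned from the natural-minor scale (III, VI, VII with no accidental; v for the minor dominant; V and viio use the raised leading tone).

i65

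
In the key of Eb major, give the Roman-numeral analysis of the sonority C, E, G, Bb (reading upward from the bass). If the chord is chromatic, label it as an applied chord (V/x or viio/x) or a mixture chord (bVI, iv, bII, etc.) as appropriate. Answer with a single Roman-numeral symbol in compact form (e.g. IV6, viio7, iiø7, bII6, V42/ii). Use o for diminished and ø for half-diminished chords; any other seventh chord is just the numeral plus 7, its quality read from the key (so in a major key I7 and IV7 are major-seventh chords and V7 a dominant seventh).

V7/ii

The pitches C-E-G-Bb form a dominant seventh chord rooted on C.
C is not a diatonic chord root with this quality in Eb major, but it lies a perfect fifth above F (ii), so the chord functions as an applied dominant of ii.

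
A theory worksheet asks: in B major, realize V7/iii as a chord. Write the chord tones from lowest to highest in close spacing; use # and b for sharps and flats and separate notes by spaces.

A# C## E# G#

V7/iii is a secondary dominant — the dominant seventh of iii. iii in B major is D#, so the applied chord's root is A#, a perfect fifth above.
Building a dominant seventh chord on A# gives A#-C##-E#-G#.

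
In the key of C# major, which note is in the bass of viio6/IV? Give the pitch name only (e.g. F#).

The applied chord viio6/IV is rooted on E#: E#-G#-B.
The figure 6 means first inversion — the third is in the bass.

G#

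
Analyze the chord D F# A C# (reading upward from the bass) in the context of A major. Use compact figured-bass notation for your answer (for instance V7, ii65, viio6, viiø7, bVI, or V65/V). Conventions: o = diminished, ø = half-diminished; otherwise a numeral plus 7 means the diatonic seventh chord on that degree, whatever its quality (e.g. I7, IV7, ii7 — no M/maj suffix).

IV7

The pitches D-F#-A-C# form a major seventh chord rooted on D.
D is scale degree 4 in A major, and a major seventh chord on that degree is written IV7.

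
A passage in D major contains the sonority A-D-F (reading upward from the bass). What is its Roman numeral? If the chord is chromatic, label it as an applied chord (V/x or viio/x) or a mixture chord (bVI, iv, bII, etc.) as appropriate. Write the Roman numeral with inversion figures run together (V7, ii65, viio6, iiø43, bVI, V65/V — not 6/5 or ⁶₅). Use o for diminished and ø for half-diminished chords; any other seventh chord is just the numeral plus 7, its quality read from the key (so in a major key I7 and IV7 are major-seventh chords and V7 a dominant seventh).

i64

The pitches D-F-A form a minor triad rooted on D.
D is the first degree of D major. This is the minor tonic, borrowed from the parallel minor.
With A in the bass the chord is in second inversion, so the figured bass is 64.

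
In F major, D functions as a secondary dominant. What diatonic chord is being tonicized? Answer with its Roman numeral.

The chord is a major triad on D.
A dominant resolves down a perfect fifth: D → G. In F major, G is scale degree 2, i.e. ii.

ii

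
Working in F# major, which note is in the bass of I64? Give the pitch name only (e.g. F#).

C#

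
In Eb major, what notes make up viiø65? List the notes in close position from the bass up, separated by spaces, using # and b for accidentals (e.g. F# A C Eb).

F Ab C D

In Eb major, scale degree 7 is D, and the diatonic chord built there is a half-diminished seventh chord.
That chord is spelled D-F-Ab-C.
With the 65 figure the chord is in first inversion; from the bass F upward in close position it reads F-Ab-C-D.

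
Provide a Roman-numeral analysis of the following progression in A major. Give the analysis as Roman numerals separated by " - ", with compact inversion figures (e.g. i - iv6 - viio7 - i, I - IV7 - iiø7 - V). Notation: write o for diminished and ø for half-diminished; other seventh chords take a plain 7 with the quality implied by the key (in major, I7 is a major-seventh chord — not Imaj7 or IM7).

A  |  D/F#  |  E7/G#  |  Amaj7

A: major triad on A = scale degree 1 → I.
D/F#: root D is the subdominant; major triad there is IV6.
E7/G# has root E, degree 5 in A major, so V65.
Amaj7: root A is the tonic; major seventh chord there is I7.

I - IV6 - V65 - I7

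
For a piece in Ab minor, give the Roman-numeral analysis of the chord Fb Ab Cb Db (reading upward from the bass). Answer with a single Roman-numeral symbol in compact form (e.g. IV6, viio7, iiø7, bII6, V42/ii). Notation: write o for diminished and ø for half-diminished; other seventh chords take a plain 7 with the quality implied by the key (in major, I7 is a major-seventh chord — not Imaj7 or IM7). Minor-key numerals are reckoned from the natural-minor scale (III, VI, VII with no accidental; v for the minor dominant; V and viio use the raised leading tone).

The pitches Db-Fb-Ab-Cb form a minor seventh chord rooted on Db.
Db is scale degree 4 in Ab minor, and a minor seventh chord on that degree is written iv7.
With Fb in the bass the chord is in first inversion, so the figured bass is 65.

iv65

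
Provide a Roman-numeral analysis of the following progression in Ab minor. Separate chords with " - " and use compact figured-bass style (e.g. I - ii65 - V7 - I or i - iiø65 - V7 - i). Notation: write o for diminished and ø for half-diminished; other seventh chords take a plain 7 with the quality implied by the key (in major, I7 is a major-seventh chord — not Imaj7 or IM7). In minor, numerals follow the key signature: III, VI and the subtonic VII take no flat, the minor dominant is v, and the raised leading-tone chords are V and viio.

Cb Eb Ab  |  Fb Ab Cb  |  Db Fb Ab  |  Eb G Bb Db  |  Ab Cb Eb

Cb-Eb-Ab: minor triad on Ab = scale degree 1 → i6.
Fb-Ab-Cb: root Fb is the submediant; major triad there is VI.
Db-Fb-Ab has root Db, degree 4 in Ab minor, so iv.
Eb-G-Bb-Db has root Eb, degree 5 in Ab minor, so V7.
Ab-Cb-Eb has root Ab, degree 1 in Ab minor, so i.

i6 - VI - iv - V7 - i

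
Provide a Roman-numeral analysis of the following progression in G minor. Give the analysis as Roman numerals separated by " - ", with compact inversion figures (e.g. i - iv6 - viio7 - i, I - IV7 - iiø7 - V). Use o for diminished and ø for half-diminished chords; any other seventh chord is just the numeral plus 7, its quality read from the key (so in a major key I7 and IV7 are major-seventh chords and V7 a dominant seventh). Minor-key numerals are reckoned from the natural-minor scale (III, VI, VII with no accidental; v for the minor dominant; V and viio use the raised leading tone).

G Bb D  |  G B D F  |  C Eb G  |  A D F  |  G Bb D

G-Bb-D: minor triad on G = scale degree 1 → i.
G-B-D-F is the secondary dominant of iv (dominant seventh chord on G): V7/iv.
C-Eb-G has root C, degree 4 in G minor, so iv.
A-D-F: minor triad on D = scale degree 5 → v64.
G-Bb-D: root G is the tonic; minor triad there is i.

i - V7/iv - iv - v64 - i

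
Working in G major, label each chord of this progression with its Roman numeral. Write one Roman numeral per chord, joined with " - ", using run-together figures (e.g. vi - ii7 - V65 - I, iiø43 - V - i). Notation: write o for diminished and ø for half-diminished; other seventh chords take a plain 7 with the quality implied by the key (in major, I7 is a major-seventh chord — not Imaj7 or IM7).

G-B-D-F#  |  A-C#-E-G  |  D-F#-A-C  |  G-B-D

I7 - V7/V - V7 - I

G-B-D-F#: major seventh chord on G = scale degree 1 → I7.
A-C#-E-G is the secondary dominant of V (dominant seventh chord on A): V7/V.
D-F#-A-C: dominant seventh chord on D = scale degree 5 → V7.
G-B-D has root G, degree 1 in G major, so I.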